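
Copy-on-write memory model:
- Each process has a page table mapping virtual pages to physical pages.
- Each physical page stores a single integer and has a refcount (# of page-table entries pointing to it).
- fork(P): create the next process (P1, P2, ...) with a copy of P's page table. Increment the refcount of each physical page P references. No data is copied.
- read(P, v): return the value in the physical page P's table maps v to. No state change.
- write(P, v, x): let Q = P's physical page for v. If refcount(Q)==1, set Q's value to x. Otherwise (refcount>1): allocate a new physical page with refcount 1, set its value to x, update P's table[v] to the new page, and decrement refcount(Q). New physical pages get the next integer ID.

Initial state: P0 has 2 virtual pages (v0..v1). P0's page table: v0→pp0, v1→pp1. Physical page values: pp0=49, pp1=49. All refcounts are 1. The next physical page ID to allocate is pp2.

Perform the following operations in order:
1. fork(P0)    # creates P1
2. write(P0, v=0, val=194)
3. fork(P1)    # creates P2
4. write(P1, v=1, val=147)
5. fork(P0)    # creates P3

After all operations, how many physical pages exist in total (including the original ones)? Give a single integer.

Op 1: fork(P0) -> P1. 2 ppages; refcounts: pp0:2 pp1:2
Op 2: write(P0, v0, 194). refcount(pp0)=2>1 -> COPY to pp2. 3 ppages; refcounts: pp0:1 pp1:2 pp2:1
Op 3: fork(P1) -> P2. 3 ppages; refcounts: pp0:2 pp1:3 pp2:1
Op 4: write(P1, v1, 147). refcount(pp1)=3>1 -> COPY to pp3. 4 ppages; refcounts: pp0:2 pp1:2 pp2:1 pp3:1
Op 5: fork(P0) -> P3. 4 ppages; refcounts: pp0:2 pp1:3 pp2:2 pp3:1

Answer: 4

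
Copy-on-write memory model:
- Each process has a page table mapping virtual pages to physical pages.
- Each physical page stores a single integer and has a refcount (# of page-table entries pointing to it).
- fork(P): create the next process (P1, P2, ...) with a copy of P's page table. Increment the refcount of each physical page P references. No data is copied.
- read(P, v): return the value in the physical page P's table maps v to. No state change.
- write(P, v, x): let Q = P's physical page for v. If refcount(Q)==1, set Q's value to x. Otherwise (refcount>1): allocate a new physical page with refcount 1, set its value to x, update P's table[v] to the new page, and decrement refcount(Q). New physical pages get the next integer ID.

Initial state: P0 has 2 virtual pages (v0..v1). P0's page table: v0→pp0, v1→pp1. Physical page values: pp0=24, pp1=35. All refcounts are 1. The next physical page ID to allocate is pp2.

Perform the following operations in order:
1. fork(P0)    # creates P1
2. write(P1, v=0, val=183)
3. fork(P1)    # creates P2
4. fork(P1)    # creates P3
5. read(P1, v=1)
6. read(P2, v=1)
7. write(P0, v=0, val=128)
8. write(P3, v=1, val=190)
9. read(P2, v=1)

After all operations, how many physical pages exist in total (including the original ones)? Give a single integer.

Answer: 4

Derivation:
Op 1: fork(P0) -> P1. 2 ppages; refcounts: pp0:2 pp1:2
Op 2: write(P1, v0, 183). refcount(pp0)=2>1 -> COPY to pp2. 3 ppages; refcounts: pp0:1 pp1:2 pp2:1
Op 3: fork(P1) -> P2. 3 ppages; refcounts: pp0:1 pp1:3 pp2:2
Op 4: fork(P1) -> P3. 3 ppages; refcounts: pp0:1 pp1:4 pp2:3
Op 5: read(P1, v1) -> 35. No state change.
Op 6: read(P2, v1) -> 35. No state change.
Op 7: write(P0, v0, 128). refcount(pp0)=1 -> write in place. 3 ppages; refcounts: pp0:1 pp1:4 pp2:3
Op 8: write(P3, v1, 190). refcount(pp1)=4>1 -> COPY to pp3. 4 ppages; refcounts: pp0:1 pp1:3 pp2:3 pp3:1
Op 9: read(P2, v1) -> 35. No state change.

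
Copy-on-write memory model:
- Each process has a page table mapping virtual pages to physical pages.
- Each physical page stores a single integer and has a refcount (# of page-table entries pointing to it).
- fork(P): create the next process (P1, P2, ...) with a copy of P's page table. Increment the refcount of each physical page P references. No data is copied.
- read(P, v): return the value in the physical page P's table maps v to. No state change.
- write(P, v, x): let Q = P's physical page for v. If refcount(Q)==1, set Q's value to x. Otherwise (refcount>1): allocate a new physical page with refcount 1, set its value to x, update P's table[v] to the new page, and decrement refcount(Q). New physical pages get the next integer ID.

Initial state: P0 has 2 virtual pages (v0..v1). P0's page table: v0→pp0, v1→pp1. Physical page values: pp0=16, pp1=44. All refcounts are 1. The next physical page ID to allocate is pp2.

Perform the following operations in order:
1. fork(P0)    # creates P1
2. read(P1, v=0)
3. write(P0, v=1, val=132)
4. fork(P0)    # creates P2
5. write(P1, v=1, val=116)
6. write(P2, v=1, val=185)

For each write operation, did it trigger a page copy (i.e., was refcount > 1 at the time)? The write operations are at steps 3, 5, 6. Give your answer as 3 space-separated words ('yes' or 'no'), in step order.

Op 1: fork(P0) -> P1. 2 ppages; refcounts: pp0:2 pp1:2
Op 2: read(P1, v0) -> 16. No state change.
Op 3: write(P0, v1, 132). refcount(pp1)=2>1 -> COPY to pp2. 3 ppages; refcounts: pp0:2 pp1:1 pp2:1
Op 4: fork(P0) -> P2. 3 ppages; refcounts: pp0:3 pp1:1 pp2:2
Op 5: write(P1, v1, 116). refcount(pp1)=1 -> write in place. 3 ppages; refcounts: pp0:3 pp1:1 pp2:2
Op 6: write(P2, v1, 185). refcount(pp2)=2>1 -> COPY to pp3. 4 ppages; refcounts: pp0:3 pp1:1 pp2:1 pp3:1

yes no yes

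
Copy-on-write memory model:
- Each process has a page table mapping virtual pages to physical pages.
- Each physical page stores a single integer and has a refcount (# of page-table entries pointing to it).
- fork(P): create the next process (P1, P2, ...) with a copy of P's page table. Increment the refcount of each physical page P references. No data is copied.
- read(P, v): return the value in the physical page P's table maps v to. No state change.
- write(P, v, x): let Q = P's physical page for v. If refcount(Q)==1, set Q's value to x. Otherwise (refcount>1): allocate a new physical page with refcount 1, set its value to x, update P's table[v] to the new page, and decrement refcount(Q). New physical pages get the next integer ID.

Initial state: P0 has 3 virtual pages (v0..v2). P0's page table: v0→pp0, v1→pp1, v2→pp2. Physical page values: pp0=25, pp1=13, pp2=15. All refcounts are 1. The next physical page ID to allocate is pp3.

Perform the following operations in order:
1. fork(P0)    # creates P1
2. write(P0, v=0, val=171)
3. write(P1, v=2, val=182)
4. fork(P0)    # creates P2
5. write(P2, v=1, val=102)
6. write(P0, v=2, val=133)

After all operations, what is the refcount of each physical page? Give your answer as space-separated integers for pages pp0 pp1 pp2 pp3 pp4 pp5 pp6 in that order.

Answer: 1 2 1 2 1 1 1

Derivation:
Op 1: fork(P0) -> P1. 3 ppages; refcounts: pp0:2 pp1:2 pp2:2
Op 2: write(P0, v0, 171). refcount(pp0)=2>1 -> COPY to pp3. 4 ppages; refcounts: pp0:1 pp1:2 pp2:2 pp3:1
Op 3: write(P1, v2, 182). refcount(pp2)=2>1 -> COPY to pp4. 5 ppages; refcounts: pp0:1 pp1:2 pp2:1 pp3:1 pp4:1
Op 4: fork(P0) -> P2. 5 ppages; refcounts: pp0:1 pp1:3 pp2:2 pp3:2 pp4:1
Op 5: write(P2, v1, 102). refcount(pp1)=3>1 -> COPY to pp5. 6 ppages; refcounts: pp0:1 pp1:2 pp2:2 pp3:2 pp4:1 pp5:1
Op 6: write(P0, v2, 133). refcount(pp2)=2>1 -> COPY to pp6. 7 ppages; refcounts: pp0:1 pp1:2 pp2:1 pp3:2 pp4:1 pp5:1 pp6:1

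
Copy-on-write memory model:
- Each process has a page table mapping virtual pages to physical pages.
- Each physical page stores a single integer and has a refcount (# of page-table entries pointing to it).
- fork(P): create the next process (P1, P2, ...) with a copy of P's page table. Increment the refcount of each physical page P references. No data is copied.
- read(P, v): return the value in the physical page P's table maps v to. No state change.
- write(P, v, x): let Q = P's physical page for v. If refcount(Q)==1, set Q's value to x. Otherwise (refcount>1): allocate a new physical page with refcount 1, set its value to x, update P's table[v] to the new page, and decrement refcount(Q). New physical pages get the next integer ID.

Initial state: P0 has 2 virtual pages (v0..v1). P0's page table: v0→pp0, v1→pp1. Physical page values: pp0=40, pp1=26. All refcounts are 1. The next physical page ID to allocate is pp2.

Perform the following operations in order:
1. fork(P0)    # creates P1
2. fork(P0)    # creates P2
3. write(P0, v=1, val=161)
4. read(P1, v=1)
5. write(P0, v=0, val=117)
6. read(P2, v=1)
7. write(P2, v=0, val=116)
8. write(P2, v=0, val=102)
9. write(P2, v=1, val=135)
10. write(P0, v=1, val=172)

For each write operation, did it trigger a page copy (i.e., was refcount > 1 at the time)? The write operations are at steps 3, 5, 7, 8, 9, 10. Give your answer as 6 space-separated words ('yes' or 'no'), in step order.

Op 1: fork(P0) -> P1. 2 ppages; refcounts: pp0:2 pp1:2
Op 2: fork(P0) -> P2. 2 ppages; refcounts: pp0:3 pp1:3
Op 3: write(P0, v1, 161). refcount(pp1)=3>1 -> COPY to pp2. 3 ppages; refcounts: pp0:3 pp1:2 pp2:1
Op 4: read(P1, v1) -> 26. No state change.
Op 5: write(P0, v0, 117). refcount(pp0)=3>1 -> COPY to pp3. 4 ppages; refcounts: pp0:2 pp1:2 pp2:1 pp3:1
Op 6: read(P2, v1) -> 26. No state change.
Op 7: write(P2, v0, 116). refcount(pp0)=2>1 -> COPY to pp4. 5 ppages; refcounts: pp0:1 pp1:2 pp2:1 pp3:1 pp4:1
Op 8: write(P2, v0, 102). refcount(pp4)=1 -> write in place. 5 ppages; refcounts: pp0:1 pp1:2 pp2:1 pp3:1 pp4:1
Op 9: write(P2, v1, 135). refcount(pp1)=2>1 -> COPY to pp5. 6 ppages; refcounts: pp0:1 pp1:1 pp2:1 pp3:1 pp4:1 pp5:1
Op 10: write(P0, v1, 172). refcount(pp2)=1 -> write in place. 6 ppages; refcounts: pp0:1 pp1:1 pp2:1 pp3:1 pp4:1 pp5:1

yes yes yes no yes no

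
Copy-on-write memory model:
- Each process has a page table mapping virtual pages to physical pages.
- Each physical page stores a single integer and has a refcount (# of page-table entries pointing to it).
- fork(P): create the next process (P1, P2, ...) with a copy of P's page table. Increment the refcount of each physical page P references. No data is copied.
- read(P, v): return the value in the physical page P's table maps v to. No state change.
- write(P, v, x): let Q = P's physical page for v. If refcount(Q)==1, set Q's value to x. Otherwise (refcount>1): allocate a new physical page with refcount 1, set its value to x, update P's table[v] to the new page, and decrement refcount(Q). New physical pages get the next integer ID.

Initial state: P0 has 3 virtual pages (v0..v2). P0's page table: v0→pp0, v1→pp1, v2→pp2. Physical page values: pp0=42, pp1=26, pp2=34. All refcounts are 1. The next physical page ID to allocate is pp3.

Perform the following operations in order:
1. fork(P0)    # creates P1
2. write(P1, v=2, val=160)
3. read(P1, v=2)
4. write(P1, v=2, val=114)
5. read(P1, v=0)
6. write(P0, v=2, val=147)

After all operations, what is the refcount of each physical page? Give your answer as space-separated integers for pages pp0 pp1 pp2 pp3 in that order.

Op 1: fork(P0) -> P1. 3 ppages; refcounts: pp0:2 pp1:2 pp2:2
Op 2: write(P1, v2, 160). refcount(pp2)=2>1 -> COPY to pp3. 4 ppages; refcounts: pp0:2 pp1:2 pp2:1 pp3:1
Op 3: read(P1, v2) -> 160. No state change.
Op 4: write(P1, v2, 114). refcount(pp3)=1 -> write in place. 4 ppages; refcounts: pp0:2 pp1:2 pp2:1 pp3:1
Op 5: read(P1, v0) -> 42. No state change.
Op 6: write(P0, v2, 147). refcount(pp2)=1 -> write in place. 4 ppages; refcounts: pp0:2 pp1:2 pp2:1 pp3:1

Answer: 2 2 1 1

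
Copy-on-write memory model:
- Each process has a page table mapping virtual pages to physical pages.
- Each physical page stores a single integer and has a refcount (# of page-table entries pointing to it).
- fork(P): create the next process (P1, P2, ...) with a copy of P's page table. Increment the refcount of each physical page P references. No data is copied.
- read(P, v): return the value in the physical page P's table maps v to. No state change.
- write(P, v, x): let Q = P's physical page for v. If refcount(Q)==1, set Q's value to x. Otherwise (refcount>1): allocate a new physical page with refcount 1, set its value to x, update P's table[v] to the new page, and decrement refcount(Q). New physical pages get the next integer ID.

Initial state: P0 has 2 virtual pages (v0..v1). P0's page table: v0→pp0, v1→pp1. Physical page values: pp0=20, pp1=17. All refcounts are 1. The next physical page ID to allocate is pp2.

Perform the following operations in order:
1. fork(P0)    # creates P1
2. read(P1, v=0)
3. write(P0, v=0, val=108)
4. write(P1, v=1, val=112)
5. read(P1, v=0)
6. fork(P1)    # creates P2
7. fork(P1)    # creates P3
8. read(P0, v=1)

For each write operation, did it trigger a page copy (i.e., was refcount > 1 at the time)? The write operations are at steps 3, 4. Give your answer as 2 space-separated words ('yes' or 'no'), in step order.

Op 1: fork(P0) -> P1. 2 ppages; refcounts: pp0:2 pp1:2
Op 2: read(P1, v0) -> 20. No state change.
Op 3: write(P0, v0, 108). refcount(pp0)=2>1 -> COPY to pp2. 3 ppages; refcounts: pp0:1 pp1:2 pp2:1
Op 4: write(P1, v1, 112). refcount(pp1)=2>1 -> COPY to pp3. 4 ppages; refcounts: pp0:1 pp1:1 pp2:1 pp3:1
Op 5: read(P1, v0) -> 20. No state change.
Op 6: fork(P1) -> P2. 4 ppages; refcounts: pp0:2 pp1:1 pp2:1 pp3:2
Op 7: fork(P1) -> P3. 4 ppages; refcounts: pp0:3 pp1:1 pp2:1 pp3:3
Op 8: read(P0, v1) -> 17. No state change.

yes yes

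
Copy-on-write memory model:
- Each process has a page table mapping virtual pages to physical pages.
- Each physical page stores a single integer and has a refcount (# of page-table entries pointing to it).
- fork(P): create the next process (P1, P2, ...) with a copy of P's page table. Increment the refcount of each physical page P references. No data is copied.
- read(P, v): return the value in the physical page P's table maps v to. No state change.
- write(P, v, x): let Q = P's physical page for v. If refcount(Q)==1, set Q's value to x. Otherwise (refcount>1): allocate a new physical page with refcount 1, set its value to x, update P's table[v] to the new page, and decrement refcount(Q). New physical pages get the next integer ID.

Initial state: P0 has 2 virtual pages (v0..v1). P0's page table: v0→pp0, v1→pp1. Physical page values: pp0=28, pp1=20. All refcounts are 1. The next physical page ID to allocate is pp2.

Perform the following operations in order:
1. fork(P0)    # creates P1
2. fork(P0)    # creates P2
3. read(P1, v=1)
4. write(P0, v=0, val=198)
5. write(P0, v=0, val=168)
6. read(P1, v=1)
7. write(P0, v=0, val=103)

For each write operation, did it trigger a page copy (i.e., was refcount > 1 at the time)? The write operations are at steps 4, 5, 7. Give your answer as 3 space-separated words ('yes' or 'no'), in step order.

Op 1: fork(P0) -> P1. 2 ppages; refcounts: pp0:2 pp1:2
Op 2: fork(P0) -> P2. 2 ppages; refcounts: pp0:3 pp1:3
Op 3: read(P1, v1) -> 20. No state change.
Op 4: write(P0, v0, 198). refcount(pp0)=3>1 -> COPY to pp2. 3 ppages; refcounts: pp0:2 pp1:3 pp2:1
Op 5: write(P0, v0, 168). refcount(pp2)=1 -> write in place. 3 ppages; refcounts: pp0:2 pp1:3 pp2:1
Op 6: read(P1, v1) -> 20. No state change.
Op 7: write(P0, v0, 103). refcount(pp2)=1 -> write in place. 3 ppages; refcounts: pp0:2 pp1:3 pp2:1

yes no no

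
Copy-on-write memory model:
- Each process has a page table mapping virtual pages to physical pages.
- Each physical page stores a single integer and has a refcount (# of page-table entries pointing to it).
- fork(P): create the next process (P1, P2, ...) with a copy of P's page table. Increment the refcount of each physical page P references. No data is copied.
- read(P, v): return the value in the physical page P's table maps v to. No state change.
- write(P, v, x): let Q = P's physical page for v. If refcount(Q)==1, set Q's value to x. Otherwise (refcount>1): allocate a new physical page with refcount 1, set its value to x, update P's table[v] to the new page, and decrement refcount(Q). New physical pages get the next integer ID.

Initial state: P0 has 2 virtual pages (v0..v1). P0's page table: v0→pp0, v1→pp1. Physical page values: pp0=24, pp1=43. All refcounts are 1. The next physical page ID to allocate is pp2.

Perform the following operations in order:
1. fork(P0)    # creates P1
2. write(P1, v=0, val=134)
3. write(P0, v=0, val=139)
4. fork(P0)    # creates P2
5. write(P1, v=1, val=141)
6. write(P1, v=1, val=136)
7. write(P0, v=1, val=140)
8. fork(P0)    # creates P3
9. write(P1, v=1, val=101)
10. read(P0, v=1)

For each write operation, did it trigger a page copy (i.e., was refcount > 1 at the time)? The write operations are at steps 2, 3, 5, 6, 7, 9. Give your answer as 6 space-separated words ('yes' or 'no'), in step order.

Op 1: fork(P0) -> P1. 2 ppages; refcounts: pp0:2 pp1:2
Op 2: write(P1, v0, 134). refcount(pp0)=2>1 -> COPY to pp2. 3 ppages; refcounts: pp0:1 pp1:2 pp2:1
Op 3: write(P0, v0, 139). refcount(pp0)=1 -> write in place. 3 ppages; refcounts: pp0:1 pp1:2 pp2:1
Op 4: fork(P0) -> P2. 3 ppages; refcounts: pp0:2 pp1:3 pp2:1
Op 5: write(P1, v1, 141). refcount(pp1)=3>1 -> COPY to pp3. 4 ppages; refcounts: pp0:2 pp1:2 pp2:1 pp3:1
Op 6: write(P1, v1, 136). refcount(pp3)=1 -> write in place. 4 ppages; refcounts: pp0:2 pp1:2 pp2:1 pp3:1
Op 7: write(P0, v1, 140). refcount(pp1)=2>1 -> COPY to pp4. 5 ppages; refcounts: pp0:2 pp1:1 pp2:1 pp3:1 pp4:1
Op 8: fork(P0) -> P3. 5 ppages; refcounts: pp0:3 pp1:1 pp2:1 pp3:1 pp4:2
Op 9: write(P1, v1, 101). refcount(pp3)=1 -> write in place. 5 ppages; refcounts: pp0:3 pp1:1 pp2:1 pp3:1 pp4:2
Op 10: read(P0, v1) -> 140. No state change.

yes no yes no yes no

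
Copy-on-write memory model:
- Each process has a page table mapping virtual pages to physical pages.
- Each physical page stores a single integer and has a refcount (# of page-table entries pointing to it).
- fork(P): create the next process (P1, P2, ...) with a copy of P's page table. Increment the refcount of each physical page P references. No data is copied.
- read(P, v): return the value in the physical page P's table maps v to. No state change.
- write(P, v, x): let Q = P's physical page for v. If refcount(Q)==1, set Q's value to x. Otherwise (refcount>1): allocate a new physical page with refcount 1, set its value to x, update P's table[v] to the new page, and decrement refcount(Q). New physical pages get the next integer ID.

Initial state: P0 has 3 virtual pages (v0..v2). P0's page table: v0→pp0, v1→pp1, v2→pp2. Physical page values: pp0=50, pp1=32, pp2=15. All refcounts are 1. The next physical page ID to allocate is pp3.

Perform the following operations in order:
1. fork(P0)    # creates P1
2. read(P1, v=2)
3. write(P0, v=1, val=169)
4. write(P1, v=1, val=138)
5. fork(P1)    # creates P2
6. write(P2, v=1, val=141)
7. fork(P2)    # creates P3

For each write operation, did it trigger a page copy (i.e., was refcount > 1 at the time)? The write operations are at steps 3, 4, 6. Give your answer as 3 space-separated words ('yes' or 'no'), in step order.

Op 1: fork(P0) -> P1. 3 ppages; refcounts: pp0:2 pp1:2 pp2:2
Op 2: read(P1, v2) -> 15. No state change.
Op 3: write(P0, v1, 169). refcount(pp1)=2>1 -> COPY to pp3. 4 ppages; refcounts: pp0:2 pp1:1 pp2:2 pp3:1
Op 4: write(P1, v1, 138). refcount(pp1)=1 -> write in place. 4 ppages; refcounts: pp0:2 pp1:1 pp2:2 pp3:1
Op 5: fork(P1) -> P2. 4 ppages; refcounts: pp0:3 pp1:2 pp2:3 pp3:1
Op 6: write(P2, v1, 141). refcount(pp1)=2>1 -> COPY to pp4. 5 ppages; refcounts: pp0:3 pp1:1 pp2:3 pp3:1 pp4:1
Op 7: fork(P2) -> P3. 5 ppages; refcounts: pp0:4 pp1:1 pp2:4 pp3:1 pp4:2

yes no yes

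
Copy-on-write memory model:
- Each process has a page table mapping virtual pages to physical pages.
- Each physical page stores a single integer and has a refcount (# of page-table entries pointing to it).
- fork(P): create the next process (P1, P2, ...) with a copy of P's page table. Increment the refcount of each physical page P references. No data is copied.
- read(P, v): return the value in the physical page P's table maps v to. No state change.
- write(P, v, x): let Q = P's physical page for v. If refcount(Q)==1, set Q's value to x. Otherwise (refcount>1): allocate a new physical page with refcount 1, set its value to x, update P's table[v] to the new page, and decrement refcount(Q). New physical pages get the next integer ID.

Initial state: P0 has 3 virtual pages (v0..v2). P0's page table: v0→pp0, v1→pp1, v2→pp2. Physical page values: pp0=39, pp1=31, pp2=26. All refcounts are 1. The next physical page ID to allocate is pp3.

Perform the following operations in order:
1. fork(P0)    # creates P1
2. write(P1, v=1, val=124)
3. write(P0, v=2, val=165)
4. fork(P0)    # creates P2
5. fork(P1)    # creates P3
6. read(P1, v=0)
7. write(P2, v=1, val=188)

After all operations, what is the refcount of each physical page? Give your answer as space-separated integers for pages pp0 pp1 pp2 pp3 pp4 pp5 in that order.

Answer: 4 1 2 2 2 1

Derivation:
Op 1: fork(P0) -> P1. 3 ppages; refcounts: pp0:2 pp1:2 pp2:2
Op 2: write(P1, v1, 124). refcount(pp1)=2>1 -> COPY to pp3. 4 ppages; refcounts: pp0:2 pp1:1 pp2:2 pp3:1
Op 3: write(P0, v2, 165). refcount(pp2)=2>1 -> COPY to pp4. 5 ppages; refcounts: pp0:2 pp1:1 pp2:1 pp3:1 pp4:1
Op 4: fork(P0) -> P2. 5 ppages; refcounts: pp0:3 pp1:2 pp2:1 pp3:1 pp4:2
Op 5: fork(P1) -> P3. 5 ppages; refcounts: pp0:4 pp1:2 pp2:2 pp3:2 pp4:2
Op 6: read(P1, v0) -> 39. No state change.
Op 7: write(P2, v1, 188). refcount(pp1)=2>1 -> COPY to pp5. 6 ppages; refcounts: pp0:4 pp1:1 pp2:2 pp3:2 pp4:2 pp5:1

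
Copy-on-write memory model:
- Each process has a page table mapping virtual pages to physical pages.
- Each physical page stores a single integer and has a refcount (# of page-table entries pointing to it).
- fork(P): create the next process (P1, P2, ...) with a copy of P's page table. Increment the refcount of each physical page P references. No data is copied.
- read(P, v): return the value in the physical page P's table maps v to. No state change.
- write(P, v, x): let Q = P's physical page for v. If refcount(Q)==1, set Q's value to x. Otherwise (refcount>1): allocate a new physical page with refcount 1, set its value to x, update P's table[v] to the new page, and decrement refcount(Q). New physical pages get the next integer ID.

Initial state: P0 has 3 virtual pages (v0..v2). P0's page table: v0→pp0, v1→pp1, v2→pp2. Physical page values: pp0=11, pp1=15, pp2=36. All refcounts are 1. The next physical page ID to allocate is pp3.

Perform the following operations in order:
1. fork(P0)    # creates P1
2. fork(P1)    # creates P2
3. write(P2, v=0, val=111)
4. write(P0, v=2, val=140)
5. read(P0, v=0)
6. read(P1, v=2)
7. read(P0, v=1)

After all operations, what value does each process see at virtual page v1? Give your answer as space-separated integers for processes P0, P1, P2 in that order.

Op 1: fork(P0) -> P1. 3 ppages; refcounts: pp0:2 pp1:2 pp2:2
Op 2: fork(P1) -> P2. 3 ppages; refcounts: pp0:3 pp1:3 pp2:3
Op 3: write(P2, v0, 111). refcount(pp0)=3>1 -> COPY to pp3. 4 ppages; refcounts: pp0:2 pp1:3 pp2:3 pp3:1
Op 4: write(P0, v2, 140). refcount(pp2)=3>1 -> COPY to pp4. 5 ppages; refcounts: pp0:2 pp1:3 pp2:2 pp3:1 pp4:1
Op 5: read(P0, v0) -> 11. No state change.
Op 6: read(P1, v2) -> 36. No state change.
Op 7: read(P0, v1) -> 15. No state change.
P0: v1 -> pp1 = 15
P1: v1 -> pp1 = 15
P2: v1 -> pp1 = 15

Answer: 15 15 15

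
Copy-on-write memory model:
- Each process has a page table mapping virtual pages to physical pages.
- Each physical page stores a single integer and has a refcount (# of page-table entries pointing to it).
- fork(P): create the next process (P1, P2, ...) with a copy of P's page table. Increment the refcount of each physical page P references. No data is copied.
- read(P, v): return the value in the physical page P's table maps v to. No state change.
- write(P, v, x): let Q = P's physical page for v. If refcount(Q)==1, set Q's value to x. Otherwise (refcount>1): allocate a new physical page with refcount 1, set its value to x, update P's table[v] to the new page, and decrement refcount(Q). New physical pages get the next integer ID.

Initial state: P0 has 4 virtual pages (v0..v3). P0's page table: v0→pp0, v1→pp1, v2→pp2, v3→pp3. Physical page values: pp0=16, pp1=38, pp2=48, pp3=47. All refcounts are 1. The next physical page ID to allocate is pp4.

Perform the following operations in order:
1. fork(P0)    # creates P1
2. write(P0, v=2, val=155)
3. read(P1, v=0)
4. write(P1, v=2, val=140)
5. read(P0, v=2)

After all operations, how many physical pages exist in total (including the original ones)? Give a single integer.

Answer: 5

Derivation:
Op 1: fork(P0) -> P1. 4 ppages; refcounts: pp0:2 pp1:2 pp2:2 pp3:2
Op 2: write(P0, v2, 155). refcount(pp2)=2>1 -> COPY to pp4. 5 ppages; refcounts: pp0:2 pp1:2 pp2:1 pp3:2 pp4:1
Op 3: read(P1, v0) -> 16. No state change.
Op 4: write(P1, v2, 140). refcount(pp2)=1 -> write in place. 5 ppages; refcounts: pp0:2 pp1:2 pp2:1 pp3:2 pp4:1
Op 5: read(P0, v2) -> 155. No state change.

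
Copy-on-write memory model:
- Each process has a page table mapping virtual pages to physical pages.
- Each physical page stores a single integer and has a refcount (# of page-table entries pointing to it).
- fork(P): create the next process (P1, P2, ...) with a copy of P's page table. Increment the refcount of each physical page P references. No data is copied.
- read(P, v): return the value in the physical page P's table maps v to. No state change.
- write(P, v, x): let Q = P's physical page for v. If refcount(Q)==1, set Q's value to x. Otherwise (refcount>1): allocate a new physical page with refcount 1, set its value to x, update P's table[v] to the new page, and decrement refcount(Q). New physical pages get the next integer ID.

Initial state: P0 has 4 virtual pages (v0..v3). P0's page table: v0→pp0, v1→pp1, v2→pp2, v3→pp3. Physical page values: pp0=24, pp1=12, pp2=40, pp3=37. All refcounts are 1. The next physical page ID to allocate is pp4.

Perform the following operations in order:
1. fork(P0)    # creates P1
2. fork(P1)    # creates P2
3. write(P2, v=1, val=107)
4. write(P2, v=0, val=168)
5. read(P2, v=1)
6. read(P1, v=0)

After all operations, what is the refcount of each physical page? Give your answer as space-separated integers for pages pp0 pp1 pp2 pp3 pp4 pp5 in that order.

Op 1: fork(P0) -> P1. 4 ppages; refcounts: pp0:2 pp1:2 pp2:2 pp3:2
Op 2: fork(P1) -> P2. 4 ppages; refcounts: pp0:3 pp1:3 pp2:3 pp3:3
Op 3: write(P2, v1, 107). refcount(pp1)=3>1 -> COPY to pp4. 5 ppages; refcounts: pp0:3 pp1:2 pp2:3 pp3:3 pp4:1
Op 4: write(P2, v0, 168). refcount(pp0)=3>1 -> COPY to pp5. 6 ppages; refcounts: pp0:2 pp1:2 pp2:3 pp3:3 pp4:1 pp5:1
Op 5: read(P2, v1) -> 107. No state change.
Op 6: read(P1, v0) -> 24. No state change.

Answer: 2 2 3 3 1 1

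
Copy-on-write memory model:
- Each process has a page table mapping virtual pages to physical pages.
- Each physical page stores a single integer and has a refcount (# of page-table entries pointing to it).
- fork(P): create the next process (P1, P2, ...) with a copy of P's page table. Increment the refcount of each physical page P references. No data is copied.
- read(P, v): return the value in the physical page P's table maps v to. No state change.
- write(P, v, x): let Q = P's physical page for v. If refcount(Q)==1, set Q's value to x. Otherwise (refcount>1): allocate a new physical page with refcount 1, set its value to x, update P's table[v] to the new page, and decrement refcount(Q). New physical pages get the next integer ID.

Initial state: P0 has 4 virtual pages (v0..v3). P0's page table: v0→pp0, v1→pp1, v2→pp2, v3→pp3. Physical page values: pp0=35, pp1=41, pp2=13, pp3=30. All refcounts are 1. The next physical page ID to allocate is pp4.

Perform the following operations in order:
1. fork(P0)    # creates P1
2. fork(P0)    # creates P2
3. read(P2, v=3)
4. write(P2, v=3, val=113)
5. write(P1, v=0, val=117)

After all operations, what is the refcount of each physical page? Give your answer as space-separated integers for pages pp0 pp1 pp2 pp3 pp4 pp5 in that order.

Answer: 2 3 3 2 1 1

Derivation:
Op 1: fork(P0) -> P1. 4 ppages; refcounts: pp0:2 pp1:2 pp2:2 pp3:2
Op 2: fork(P0) -> P2. 4 ppages; refcounts: pp0:3 pp1:3 pp2:3 pp3:3
Op 3: read(P2, v3) -> 30. No state change.
Op 4: write(P2, v3, 113). refcount(pp3)=3>1 -> COPY to pp4. 5 ppages; refcounts: pp0:3 pp1:3 pp2:3 pp3:2 pp4:1
Op 5: write(P1, v0, 117). refcount(pp0)=3>1 -> COPY to pp5. 6 ppages; refcounts: pp0:2 pp1:3 pp2:3 pp3:2 pp4:1 pp5:1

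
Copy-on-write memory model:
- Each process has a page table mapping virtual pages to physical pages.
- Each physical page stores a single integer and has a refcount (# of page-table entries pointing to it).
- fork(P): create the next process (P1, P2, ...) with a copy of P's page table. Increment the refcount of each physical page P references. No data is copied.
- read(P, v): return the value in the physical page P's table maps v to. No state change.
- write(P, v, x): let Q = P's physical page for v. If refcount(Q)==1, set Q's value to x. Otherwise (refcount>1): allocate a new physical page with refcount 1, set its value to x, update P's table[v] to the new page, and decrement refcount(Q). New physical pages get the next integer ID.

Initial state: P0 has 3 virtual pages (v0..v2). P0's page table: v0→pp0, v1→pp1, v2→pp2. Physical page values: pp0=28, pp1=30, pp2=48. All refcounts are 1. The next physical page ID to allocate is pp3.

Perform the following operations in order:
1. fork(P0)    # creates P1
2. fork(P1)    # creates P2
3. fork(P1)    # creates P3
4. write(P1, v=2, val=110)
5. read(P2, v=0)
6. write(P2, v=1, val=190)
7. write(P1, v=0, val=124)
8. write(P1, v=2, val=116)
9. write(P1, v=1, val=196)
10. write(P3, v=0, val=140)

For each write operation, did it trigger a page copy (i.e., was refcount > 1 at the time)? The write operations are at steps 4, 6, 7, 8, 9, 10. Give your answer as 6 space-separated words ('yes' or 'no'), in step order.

Op 1: fork(P0) -> P1. 3 ppages; refcounts: pp0:2 pp1:2 pp2:2
Op 2: fork(P1) -> P2. 3 ppages; refcounts: pp0:3 pp1:3 pp2:3
Op 3: fork(P1) -> P3. 3 ppages; refcounts: pp0:4 pp1:4 pp2:4
Op 4: write(P1, v2, 110). refcount(pp2)=4>1 -> COPY to pp3. 4 ppages; refcounts: pp0:4 pp1:4 pp2:3 pp3:1
Op 5: read(P2, v0) -> 28. No state change.
Op 6: write(P2, v1, 190). refcount(pp1)=4>1 -> COPY to pp4. 5 ppages; refcounts: pp0:4 pp1:3 pp2:3 pp3:1 pp4:1
Op 7: write(P1, v0, 124). refcount(pp0)=4>1 -> COPY to pp5. 6 ppages; refcounts: pp0:3 pp1:3 pp2:3 pp3:1 pp4:1 pp5:1
Op 8: write(P1, v2, 116). refcount(pp3)=1 -> write in place. 6 ppages; refcounts: pp0:3 pp1:3 pp2:3 pp3:1 pp4:1 pp5:1
Op 9: write(P1, v1, 196). refcount(pp1)=3>1 -> COPY to pp6. 7 ppages; refcounts: pp0:3 pp1:2 pp2:3 pp3:1 pp4:1 pp5:1 pp6:1
Op 10: write(P3, v0, 140). refcount(pp0)=3>1 -> COPY to pp7. 8 ppages; refcounts: pp0:2 pp1:2 pp2:3 pp3:1 pp4:1 pp5:1 pp6:1 pp7:1

yes yes yes no yes yes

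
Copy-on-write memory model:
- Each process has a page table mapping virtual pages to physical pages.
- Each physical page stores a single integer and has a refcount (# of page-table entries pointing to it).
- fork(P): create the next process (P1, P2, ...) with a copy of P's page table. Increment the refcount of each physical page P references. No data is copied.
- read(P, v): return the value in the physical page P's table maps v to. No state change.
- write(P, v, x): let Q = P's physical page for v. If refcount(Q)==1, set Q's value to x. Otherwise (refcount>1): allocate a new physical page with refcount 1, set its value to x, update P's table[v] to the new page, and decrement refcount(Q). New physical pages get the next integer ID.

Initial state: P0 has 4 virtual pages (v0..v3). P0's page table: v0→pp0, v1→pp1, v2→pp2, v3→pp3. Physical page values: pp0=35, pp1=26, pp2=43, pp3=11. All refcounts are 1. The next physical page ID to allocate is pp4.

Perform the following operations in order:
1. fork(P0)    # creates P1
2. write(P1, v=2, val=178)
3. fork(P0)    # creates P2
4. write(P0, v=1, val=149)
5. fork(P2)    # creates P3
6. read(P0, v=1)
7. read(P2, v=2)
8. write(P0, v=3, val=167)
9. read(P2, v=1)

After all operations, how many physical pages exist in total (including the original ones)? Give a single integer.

Op 1: fork(P0) -> P1. 4 ppages; refcounts: pp0:2 pp1:2 pp2:2 pp3:2
Op 2: write(P1, v2, 178). refcount(pp2)=2>1 -> COPY to pp4. 5 ppages; refcounts: pp0:2 pp1:2 pp2:1 pp3:2 pp4:1
Op 3: fork(P0) -> P2. 5 ppages; refcounts: pp0:3 pp1:3 pp2:2 pp3:3 pp4:1
Op 4: write(P0, v1, 149). refcount(pp1)=3>1 -> COPY to pp5. 6 ppages; refcounts: pp0:3 pp1:2 pp2:2 pp3:3 pp4:1 pp5:1
Op 5: fork(P2) -> P3. 6 ppages; refcounts: pp0:4 pp1:3 pp2:3 pp3:4 pp4:1 pp5:1
Op 6: read(P0, v1) -> 149. No state change.
Op 7: read(P2, v2) -> 43. No state change.
Op 8: write(P0, v3, 167). refcount(pp3)=4>1 -> COPY to pp6. 7 ppages; refcounts: pp0:4 pp1:3 pp2:3 pp3:3 pp4:1 pp5:1 pp6:1
Op 9: read(P2, v1) -> 26. No state change.

Answer: 7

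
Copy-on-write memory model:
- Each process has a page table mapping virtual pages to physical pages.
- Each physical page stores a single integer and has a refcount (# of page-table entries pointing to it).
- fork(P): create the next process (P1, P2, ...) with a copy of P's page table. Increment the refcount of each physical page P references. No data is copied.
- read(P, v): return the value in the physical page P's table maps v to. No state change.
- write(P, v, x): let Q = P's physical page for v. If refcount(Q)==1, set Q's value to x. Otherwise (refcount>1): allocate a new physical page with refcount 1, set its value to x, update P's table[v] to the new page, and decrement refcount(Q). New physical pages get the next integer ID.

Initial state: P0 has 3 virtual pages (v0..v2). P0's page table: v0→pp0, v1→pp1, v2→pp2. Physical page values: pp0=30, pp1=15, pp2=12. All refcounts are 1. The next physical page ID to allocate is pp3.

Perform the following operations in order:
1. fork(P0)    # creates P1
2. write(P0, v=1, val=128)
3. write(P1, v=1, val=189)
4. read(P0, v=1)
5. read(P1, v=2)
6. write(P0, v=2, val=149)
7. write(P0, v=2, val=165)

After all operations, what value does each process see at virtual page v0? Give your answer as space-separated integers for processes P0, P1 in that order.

Answer: 30 30

Derivation:
Op 1: fork(P0) -> P1. 3 ppages; refcounts: pp0:2 pp1:2 pp2:2
Op 2: write(P0, v1, 128). refcount(pp1)=2>1 -> COPY to pp3. 4 ppages; refcounts: pp0:2 pp1:1 pp2:2 pp3:1
Op 3: write(P1, v1, 189). refcount(pp1)=1 -> write in place. 4 ppages; refcounts: pp0:2 pp1:1 pp2:2 pp3:1
Op 4: read(P0, v1) -> 128. No state change.
Op 5: read(P1, v2) -> 12. No state change.
Op 6: write(P0, v2, 149). refcount(pp2)=2>1 -> COPY to pp4. 5 ppages; refcounts: pp0:2 pp1:1 pp2:1 pp3:1 pp4:1
Op 7: write(P0, v2, 165). refcount(pp4)=1 -> write in place. 5 ppages; refcounts: pp0:2 pp1:1 pp2:1 pp3:1 pp4:1
P0: v0 -> pp0 = 30
P1: v0 -> pp0 = 30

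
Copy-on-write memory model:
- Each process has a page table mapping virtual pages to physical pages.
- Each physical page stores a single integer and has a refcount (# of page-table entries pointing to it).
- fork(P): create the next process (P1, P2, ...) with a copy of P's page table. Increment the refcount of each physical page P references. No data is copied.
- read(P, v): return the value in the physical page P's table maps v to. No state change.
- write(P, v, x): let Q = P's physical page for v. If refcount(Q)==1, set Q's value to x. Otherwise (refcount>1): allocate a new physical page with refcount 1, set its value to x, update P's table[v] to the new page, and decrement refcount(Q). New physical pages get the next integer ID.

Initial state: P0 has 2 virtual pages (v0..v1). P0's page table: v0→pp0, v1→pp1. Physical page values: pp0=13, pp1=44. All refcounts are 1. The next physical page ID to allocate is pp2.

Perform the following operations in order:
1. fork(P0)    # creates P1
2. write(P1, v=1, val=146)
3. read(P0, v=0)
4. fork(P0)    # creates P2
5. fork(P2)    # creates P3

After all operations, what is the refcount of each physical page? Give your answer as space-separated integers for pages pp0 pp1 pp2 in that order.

Answer: 4 3 1

Derivation:
Op 1: fork(P0) -> P1. 2 ppages; refcounts: pp0:2 pp1:2
Op 2: write(P1, v1, 146). refcount(pp1)=2>1 -> COPY to pp2. 3 ppages; refcounts: pp0:2 pp1:1 pp2:1
Op 3: read(P0, v0) -> 13. No state change.
Op 4: fork(P0) -> P2. 3 ppages; refcounts: pp0:3 pp1:2 pp2:1
Op 5: fork(P2) -> P3. 3 ppages; refcounts: pp0:4 pp1:3 pp2:1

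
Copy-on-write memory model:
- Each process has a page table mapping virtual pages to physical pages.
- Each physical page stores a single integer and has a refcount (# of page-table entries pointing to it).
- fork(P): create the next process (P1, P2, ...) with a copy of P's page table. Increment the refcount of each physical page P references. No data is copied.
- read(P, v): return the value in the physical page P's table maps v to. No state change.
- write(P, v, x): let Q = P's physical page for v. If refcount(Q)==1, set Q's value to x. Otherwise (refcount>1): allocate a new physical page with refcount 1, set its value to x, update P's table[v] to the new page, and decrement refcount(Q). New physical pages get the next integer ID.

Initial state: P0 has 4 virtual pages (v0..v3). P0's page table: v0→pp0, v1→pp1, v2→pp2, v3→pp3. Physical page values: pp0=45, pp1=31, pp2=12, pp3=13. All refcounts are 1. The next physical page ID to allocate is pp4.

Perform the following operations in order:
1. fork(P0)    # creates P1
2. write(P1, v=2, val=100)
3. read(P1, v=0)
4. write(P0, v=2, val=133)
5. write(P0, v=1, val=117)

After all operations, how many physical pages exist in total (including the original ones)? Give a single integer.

Answer: 6

Derivation:
Op 1: fork(P0) -> P1. 4 ppages; refcounts: pp0:2 pp1:2 pp2:2 pp3:2
Op 2: write(P1, v2, 100). refcount(pp2)=2>1 -> COPY to pp4. 5 ppages; refcounts: pp0:2 pp1:2 pp2:1 pp3:2 pp4:1
Op 3: read(P1, v0) -> 45. No state change.
Op 4: write(P0, v2, 133). refcount(pp2)=1 -> write in place. 5 ppages; refcounts: pp0:2 pp1:2 pp2:1 pp3:2 pp4:1
Op 5: write(P0, v1, 117). refcount(pp1)=2>1 -> COPY to pp5. 6 ppages; refcounts: pp0:2 pp1:1 pp2:1 pp3:2 pp4:1 pp5:1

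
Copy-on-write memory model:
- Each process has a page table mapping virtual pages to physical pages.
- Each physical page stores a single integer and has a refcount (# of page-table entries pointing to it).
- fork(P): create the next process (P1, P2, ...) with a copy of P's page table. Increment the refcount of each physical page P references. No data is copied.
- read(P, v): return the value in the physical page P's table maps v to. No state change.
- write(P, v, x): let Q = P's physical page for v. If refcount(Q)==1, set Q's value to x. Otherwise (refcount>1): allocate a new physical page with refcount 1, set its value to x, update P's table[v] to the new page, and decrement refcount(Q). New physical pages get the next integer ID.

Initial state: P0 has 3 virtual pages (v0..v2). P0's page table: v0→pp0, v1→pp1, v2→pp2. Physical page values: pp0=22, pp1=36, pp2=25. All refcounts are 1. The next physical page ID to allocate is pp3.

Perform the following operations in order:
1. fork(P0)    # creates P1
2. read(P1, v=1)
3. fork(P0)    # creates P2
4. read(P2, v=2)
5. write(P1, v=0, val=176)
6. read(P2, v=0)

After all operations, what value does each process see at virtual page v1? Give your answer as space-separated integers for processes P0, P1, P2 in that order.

Op 1: fork(P0) -> P1. 3 ppages; refcounts: pp0:2 pp1:2 pp2:2
Op 2: read(P1, v1) -> 36. No state change.
Op 3: fork(P0) -> P2. 3 ppages; refcounts: pp0:3 pp1:3 pp2:3
Op 4: read(P2, v2) -> 25. No state change.
Op 5: write(P1, v0, 176). refcount(pp0)=3>1 -> COPY to pp3. 4 ppages; refcounts: pp0:2 pp1:3 pp2:3 pp3:1
Op 6: read(P2, v0) -> 22. No state change.
P0: v1 -> pp1 = 36
P1: v1 -> pp1 = 36
P2: v1 -> pp1 = 36

Answer: 36 36 36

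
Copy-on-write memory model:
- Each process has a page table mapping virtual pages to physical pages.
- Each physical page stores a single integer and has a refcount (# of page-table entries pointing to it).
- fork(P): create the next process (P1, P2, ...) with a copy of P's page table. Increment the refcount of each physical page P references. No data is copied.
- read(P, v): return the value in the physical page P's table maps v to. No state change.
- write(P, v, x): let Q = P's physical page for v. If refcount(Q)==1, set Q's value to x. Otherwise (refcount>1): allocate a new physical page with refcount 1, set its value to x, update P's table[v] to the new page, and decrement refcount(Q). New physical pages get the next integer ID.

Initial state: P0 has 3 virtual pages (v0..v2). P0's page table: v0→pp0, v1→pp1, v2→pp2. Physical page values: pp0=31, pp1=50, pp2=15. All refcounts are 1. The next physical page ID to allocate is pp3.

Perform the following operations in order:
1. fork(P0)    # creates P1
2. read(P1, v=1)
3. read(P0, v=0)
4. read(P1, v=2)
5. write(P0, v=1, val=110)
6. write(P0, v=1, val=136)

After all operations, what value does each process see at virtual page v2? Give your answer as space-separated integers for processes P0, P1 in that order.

Answer: 15 15

Derivation:
Op 1: fork(P0) -> P1. 3 ppages; refcounts: pp0:2 pp1:2 pp2:2
Op 2: read(P1, v1) -> 50. No state change.
Op 3: read(P0, v0) -> 31. No state change.
Op 4: read(P1, v2) -> 15. No state change.
Op 5: write(P0, v1, 110). refcount(pp1)=2>1 -> COPY to pp3. 4 ppages; refcounts: pp0:2 pp1:1 pp2:2 pp3:1
Op 6: write(P0, v1, 136). refcount(pp3)=1 -> write in place. 4 ppages; refcounts: pp0:2 pp1:1 pp2:2 pp3:1
P0: v2 -> pp2 = 15
P1: v2 -> pp2 = 15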